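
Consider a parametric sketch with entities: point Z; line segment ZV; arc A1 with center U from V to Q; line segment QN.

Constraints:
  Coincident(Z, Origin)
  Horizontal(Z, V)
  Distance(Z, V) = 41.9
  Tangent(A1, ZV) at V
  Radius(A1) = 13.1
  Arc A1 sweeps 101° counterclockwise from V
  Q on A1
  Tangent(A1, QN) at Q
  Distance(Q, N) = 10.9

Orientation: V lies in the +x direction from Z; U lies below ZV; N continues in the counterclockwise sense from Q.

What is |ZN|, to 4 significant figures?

40.74

Z is at the origin; ZV is horizontal with |ZV| = 41.9 and V on the +x side, so V = (41.90, 0.000). Since A1 is tangent to ZV there, UV ⟂ ZV, so U = V + (0, -13.1) = (41.90, -13.10). On A1, V sits at bearing 90° from U; a 101° counterclockwise sweep puts Q at bearing 191°, so Q = U + 13.1·(cos 191°, sin 191°) = (29.04, -15.60). A1 meets QN tangentially, so UQ is at right angles to QN, so QN runs along (−sin 191°, cos 191°); with |QN| = 10.9, N = (31.12, -26.30). Then |ZN| = |N − Z| = 40.74.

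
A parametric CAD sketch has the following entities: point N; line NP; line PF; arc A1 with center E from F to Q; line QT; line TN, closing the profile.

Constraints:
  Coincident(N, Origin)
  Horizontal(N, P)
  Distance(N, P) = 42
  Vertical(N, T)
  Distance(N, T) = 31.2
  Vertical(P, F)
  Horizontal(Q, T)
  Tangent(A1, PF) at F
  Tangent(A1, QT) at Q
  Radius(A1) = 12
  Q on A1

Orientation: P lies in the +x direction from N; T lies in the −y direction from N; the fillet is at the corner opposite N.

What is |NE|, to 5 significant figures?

35.618

NT is vertical with |NT| = 31.2 and T on the −y side, so T = (0.0000, -31.200). The virtual corner opposite N is at (42.000, -31.200). Since A1 is tangent to PF there, EF ⟂ PF and the tangent condition forces EQ to be normal to QT, with radius 12.0, so the center E sits 12.0 in from both sides at E = (30.000, -19.200). Then |NE| = |E − N| = 35.618.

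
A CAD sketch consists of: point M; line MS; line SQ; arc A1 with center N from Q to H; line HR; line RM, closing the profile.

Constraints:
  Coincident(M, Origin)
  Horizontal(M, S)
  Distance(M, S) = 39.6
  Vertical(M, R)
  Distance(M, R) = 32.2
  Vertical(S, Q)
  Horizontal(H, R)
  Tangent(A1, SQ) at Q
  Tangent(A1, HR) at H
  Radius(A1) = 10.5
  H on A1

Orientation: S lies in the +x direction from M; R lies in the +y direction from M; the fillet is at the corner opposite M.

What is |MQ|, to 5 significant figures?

45.156

The virtual corner opposite M is at (39.600, 32.200). The tangent condition forces NQ to be normal to SQ and since A1 is tangent to HR there, NH ⟂ HR, with radius 10.5, so the center N sits 10.5 in from both sides at N = (29.100, 21.700). That places the tangent points at Q = (39.600, 21.700) on SQ and H = (29.100, 32.200) on HR. Then |MQ| = |Q − M| = 45.156.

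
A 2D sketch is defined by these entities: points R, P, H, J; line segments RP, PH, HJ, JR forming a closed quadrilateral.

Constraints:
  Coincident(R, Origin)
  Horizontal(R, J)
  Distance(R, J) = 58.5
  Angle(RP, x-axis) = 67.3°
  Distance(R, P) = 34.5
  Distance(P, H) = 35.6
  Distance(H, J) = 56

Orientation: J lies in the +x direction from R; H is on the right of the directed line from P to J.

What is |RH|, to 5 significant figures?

3.2971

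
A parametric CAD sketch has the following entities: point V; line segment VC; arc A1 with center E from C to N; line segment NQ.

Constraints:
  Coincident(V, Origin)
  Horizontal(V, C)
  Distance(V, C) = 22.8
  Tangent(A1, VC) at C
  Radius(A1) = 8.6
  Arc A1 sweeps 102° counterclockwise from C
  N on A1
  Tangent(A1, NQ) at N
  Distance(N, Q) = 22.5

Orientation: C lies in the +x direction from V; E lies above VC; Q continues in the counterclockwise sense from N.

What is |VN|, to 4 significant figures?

32.90

V is at the origin; V and C share the same y with |VC| = 22.8 and C on the +x side, so C = (22.80, 0.000). A1 meets VC tangentially, so EC is at right angles to VC, so E = C + (0, 8.6) = (22.80, 8.600). On A1, C sits at bearing -90° from E; a 102° counterclockwise sweep puts N at bearing 12°, so N = E + 8.6·(cos 12°, sin 12°) = (31.21, 10.39). Then |VN| = |N − V| = 32.90.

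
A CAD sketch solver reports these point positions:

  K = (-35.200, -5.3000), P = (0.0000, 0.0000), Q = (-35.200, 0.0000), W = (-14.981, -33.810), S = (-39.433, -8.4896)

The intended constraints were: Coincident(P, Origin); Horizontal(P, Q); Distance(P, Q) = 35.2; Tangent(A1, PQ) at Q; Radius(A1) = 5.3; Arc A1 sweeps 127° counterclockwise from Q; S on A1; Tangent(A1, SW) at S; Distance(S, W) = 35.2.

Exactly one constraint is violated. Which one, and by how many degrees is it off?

Tangent(A1, SW) at S — off by 7.00°.

P = (0.00, 0.00) ✓; P.y = 0.00, Q.y = 0.00 ✓; |PQ| = 35.20 ✓; ∠(KQ, QP) = 90.00° ✓; |KQ| = 5.300 ✓; bearing(K→S) − bearing(K→Q) = 127.0° ✓; |KS| = 5.300 ✓; ∠(KS, SW) = 83.00° ✗; |SW| = 35.20 ✓.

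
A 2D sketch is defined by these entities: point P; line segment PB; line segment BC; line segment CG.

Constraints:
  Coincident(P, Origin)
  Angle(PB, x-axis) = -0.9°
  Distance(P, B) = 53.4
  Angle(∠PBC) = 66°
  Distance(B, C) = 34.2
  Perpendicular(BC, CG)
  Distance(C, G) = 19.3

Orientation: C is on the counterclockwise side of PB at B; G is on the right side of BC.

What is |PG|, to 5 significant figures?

69.218

P is at the origin; PB runs at -0.9° with length 53.4, so B = 53.4·(cos -0.9°, sin -0.9°) = (53.393, -0.83877). ∠PBC = 66.0°, so BC runs at -0.9° + (180° − 66.0°) = 113.10° from the x-axis; with |BC| = 34.2, C = B + 34.2·(cos 113.10°, sin 113.10°) = (39.975, 30.619). BC ⟂ CG; with |CG| = 19.3 on the right of BC, G = C + 19.3·(0.91982, 0.39234) = (57.728, 38.191). Then |PG| = |G − P| = 69.218.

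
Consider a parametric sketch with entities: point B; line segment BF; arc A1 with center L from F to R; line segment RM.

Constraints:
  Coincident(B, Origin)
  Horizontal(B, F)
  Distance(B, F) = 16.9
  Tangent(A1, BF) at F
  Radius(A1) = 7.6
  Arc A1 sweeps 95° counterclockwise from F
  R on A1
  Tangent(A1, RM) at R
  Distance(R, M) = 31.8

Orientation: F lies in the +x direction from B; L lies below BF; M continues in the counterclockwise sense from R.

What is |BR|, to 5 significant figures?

12.462

B is at the origin; BF is horizontal with |BF| = 16.9 and F on the +x side, so F = (16.900, 0.0000). Tangency of A1 to BF means the radius LF is perpendicular to BF, so L = F + (0, -7.6) = (16.900, -7.6000). On A1, F sits at bearing 90° from L; a 95° counterclockwise sweep puts R at bearing 185°, so R = L + 7.6·(cos 185°, sin 185°) = (9.3289, -8.2624). Then |BR| = |R − B| = 12.462.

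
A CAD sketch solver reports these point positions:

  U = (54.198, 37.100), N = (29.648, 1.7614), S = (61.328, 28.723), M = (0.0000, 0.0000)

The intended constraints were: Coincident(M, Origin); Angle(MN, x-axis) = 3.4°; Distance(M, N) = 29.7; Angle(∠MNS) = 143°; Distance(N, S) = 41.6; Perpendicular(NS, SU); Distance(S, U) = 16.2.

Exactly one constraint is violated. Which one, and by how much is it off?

Distance(S, U) = 16.2 — off by 5.20.

M = (0.00, 0.00) ✓; MN at 3.400° ✓; |MN| = 29.70 ✓; ∠MNS = 143.0° ✓; |NS| = 41.60 ✓; ∠(NS, SU) = 90.00° ✓; |SU| = 11.00 ✗.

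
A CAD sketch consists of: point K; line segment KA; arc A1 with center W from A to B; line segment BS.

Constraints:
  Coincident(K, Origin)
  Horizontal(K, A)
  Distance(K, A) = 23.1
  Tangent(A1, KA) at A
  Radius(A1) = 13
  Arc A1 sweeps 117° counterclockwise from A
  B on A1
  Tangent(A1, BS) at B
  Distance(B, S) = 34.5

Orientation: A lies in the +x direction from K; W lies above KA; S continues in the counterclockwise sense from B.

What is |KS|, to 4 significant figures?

53.16

K is at the origin; K and A share the same y with |KA| = 23.1 and A on the +x side, so A = (23.10, 0.000). Tangency of A1 to KA means the radius WA is perpendicular to KA, so W = A + (0, 13) = (23.10, 13.00). On A1, A sits at bearing -90° from W; a 117° counterclockwise sweep puts B at bearing 27°, so B = W + 13.0·(cos 27°, sin 27°) = (34.68, 18.90). Since A1 is tangent to BS there, WB ⟂ BS, so BS runs along (−sin 27°, cos 27°); with |BS| = 34.5, S = (19.02, 49.64). Then |KS| = |S − K| = 53.16.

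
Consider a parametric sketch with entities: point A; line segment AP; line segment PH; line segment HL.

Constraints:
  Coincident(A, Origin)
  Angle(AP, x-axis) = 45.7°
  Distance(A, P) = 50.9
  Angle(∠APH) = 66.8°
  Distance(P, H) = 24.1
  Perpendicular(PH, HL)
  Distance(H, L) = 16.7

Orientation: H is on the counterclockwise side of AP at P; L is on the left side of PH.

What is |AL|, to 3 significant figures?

30.4

A is at the origin; AP runs at 45.7° with length 50.9, so P = 50.9·(cos 45.7°, sin 45.7°) = (35.5, 36.4). ∠APH = 66.8°, so PH runs at 45.7° + (180° − 66.8°) = 159° from the x-axis; with |PH| = 24.1, H = P + 24.1·(cos 159°, sin 159°) = (13.1, 45.1). PH is perpendicular to HL; with |HL| = 16.7 on the left of PH, L = H + 16.7·(-0.360, -0.933) = (7.05, 29.5). Then |AL| = |L − A| = 30.4.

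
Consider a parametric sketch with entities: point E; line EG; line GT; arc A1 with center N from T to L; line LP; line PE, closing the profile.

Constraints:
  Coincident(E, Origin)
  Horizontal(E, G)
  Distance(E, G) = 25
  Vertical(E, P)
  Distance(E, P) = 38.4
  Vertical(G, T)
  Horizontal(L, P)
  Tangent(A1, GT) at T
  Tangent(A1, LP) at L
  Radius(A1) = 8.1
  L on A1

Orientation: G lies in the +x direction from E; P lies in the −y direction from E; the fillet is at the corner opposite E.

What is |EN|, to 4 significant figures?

34.69

E is at the origin; EG is horizontal with |EG| = 25.0 and G on the +x side, so G = (25.00, 0.000). EP is vertical with |EP| = 38.4 and P on the −y side, so P = (0.000, -38.40). The virtual corner opposite E is at (25.00, -38.40). The tangent condition forces NT to be normal to GT and tangency of A1 to LP means the radius NL is perpendicular to LP, with radius 8.1, so the center N sits 8.1 in from both sides at N = (16.90, -30.30). Then |EN| = |N − E| = 34.69.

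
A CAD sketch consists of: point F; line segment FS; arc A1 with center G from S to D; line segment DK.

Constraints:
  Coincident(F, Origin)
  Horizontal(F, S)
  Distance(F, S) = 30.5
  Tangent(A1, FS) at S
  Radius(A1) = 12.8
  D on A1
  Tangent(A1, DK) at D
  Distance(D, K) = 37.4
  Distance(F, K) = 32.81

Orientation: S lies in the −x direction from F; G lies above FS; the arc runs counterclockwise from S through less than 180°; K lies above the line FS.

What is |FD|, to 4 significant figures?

21.31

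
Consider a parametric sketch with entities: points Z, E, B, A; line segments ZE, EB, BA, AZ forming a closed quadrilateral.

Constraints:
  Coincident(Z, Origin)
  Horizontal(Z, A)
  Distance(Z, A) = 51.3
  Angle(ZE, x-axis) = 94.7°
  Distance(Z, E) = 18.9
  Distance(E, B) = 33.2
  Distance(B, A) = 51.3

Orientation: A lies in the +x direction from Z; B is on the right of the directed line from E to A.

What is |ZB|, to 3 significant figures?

14.3

Checks: |EB| = 33.20 ✓; |BA| = 51.30 ✓.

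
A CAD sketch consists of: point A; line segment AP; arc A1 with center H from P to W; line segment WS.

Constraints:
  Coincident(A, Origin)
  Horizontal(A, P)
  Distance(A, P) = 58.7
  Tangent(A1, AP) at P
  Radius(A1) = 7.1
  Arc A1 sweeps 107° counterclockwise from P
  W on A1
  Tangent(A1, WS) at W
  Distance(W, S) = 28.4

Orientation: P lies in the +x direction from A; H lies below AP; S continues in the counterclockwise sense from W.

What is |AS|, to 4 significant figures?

70.33

On A1, P sits at bearing 90° from H; a 107° counterclockwise sweep puts W at bearing 197°, so W = H + 7.1·(cos 197°, sin 197°) = (51.91, -9.176). A1 meets WS tangentially, so HW is at right angles to WS, so WS runs along (−sin 197°, cos 197°); with |WS| = 28.4, S = (60.21, -36.33). Then |AS| = |S − A| = 70.33.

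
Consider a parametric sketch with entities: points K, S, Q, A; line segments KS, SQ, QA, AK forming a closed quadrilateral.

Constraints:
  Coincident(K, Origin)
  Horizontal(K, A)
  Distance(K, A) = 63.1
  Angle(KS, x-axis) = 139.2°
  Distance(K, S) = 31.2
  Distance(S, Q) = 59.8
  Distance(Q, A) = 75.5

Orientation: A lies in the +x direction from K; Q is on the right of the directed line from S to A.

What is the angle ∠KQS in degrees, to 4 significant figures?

25.14°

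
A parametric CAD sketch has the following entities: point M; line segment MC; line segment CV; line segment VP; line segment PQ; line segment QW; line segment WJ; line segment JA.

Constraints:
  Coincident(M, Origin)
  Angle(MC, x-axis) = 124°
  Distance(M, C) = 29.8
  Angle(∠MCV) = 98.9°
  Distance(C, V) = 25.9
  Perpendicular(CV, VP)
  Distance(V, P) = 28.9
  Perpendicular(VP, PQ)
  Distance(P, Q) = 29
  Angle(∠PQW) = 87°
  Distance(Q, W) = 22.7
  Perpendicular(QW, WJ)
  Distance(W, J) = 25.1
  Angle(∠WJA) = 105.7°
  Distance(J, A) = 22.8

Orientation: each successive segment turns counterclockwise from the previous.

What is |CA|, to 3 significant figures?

41.0

M is at the origin; MC runs at 124.0° with length 29.8, so C = (-16.7, 24.7). ∠MCV = 98.9° gives CV at -155° from the x-axis; with |CV| = 25.9, V = (-40.1, 13.7). CV ⟂ VP, so VP runs at -64.9°; with |VP| = 28.9, P = (-27.9, -12.5). The perpendicularity gives PQ at right angles to VP, so PQ runs at 25.1°; with |PQ| = 29.0, Q = (-1.60, -0.151). ∠PQW = 87.0° gives QW at 118° from the x-axis; with |QW| = 22.7, W = (-12.3, 19.9). QW is perpendicular to WJ, so WJ runs at -152°; with |WJ| = 25.1, J = (-34.4, 8.05). ∠WJA = 105.7° gives JA at -77.6° from the x-axis; with |JA| = 22.8, A = (-29.5, -14.2). Then |CA| = |A − C| = 41.0.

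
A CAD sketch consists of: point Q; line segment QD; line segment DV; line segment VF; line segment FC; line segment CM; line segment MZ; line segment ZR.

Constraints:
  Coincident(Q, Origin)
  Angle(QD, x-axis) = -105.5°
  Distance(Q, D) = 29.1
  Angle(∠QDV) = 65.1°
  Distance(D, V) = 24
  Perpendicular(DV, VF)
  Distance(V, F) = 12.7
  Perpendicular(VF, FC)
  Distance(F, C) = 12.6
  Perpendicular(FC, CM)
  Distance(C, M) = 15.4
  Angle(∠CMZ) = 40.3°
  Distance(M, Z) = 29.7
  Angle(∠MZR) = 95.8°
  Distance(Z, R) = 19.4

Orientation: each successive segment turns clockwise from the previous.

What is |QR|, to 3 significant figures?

8.99

Q is at the origin; QD runs at -105.5° with length 29.1, so D = (-7.78, -28.0). ∠QDV = 65.1° gives DV at 140° from the x-axis; with |DV| = 24.0, V = (-26.1, -12.5). DV ⟂ VF, so VF runs at 49.6°; with |VF| = 12.7, F = (-17.8, -2.82). VF is perpendicular to FC, so FC runs at -40.4°; with |FC| = 12.6, C = (-8.23, -11.0). FC is perpendicular to CM, so CM runs at -130°; with |CM| = 15.4, M = (-18.2, -22.7). ∠CMZ = 40.3° gives MZ at 89.9° from the x-axis; with |MZ| = 29.7, Z = (-18.2, 6.99). ∠MZR = 95.8° gives ZR at 5.70° from the x-axis; with |ZR| = 19.4, R = (1.15, 8.92). Then |QR| = |R − Q| = 8.99.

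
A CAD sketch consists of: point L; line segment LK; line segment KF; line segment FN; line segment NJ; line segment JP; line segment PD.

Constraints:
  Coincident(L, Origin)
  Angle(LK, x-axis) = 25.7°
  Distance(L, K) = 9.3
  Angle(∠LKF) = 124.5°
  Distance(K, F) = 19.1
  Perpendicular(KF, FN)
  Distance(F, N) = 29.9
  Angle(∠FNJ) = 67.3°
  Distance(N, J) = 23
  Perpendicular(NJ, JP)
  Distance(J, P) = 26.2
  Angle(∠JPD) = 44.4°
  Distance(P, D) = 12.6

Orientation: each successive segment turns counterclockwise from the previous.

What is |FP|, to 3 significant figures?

11.5

L is at the origin; LK runs at 25.7° with length 9.3, so K = (8.38, 4.03). ∠LKF = 124.5° gives KF at 81.2° from the x-axis; with |KF| = 19.1, F = (11.3, 22.9). KF ⟂ FN, so FN runs at 171°; with |FN| = 29.9, N = (-18.2, 27.5). ∠FNJ = 67.3° gives NJ at -76.1° from the x-axis; with |NJ| = 23.0, J = (-12.7, 5.16). The perpendicularity gives JP at right angles to NJ, so JP runs at 13.9°; with |JP| = 26.2, P = (12.7, 11.4). Then |FP| = |P − F| = 11.5.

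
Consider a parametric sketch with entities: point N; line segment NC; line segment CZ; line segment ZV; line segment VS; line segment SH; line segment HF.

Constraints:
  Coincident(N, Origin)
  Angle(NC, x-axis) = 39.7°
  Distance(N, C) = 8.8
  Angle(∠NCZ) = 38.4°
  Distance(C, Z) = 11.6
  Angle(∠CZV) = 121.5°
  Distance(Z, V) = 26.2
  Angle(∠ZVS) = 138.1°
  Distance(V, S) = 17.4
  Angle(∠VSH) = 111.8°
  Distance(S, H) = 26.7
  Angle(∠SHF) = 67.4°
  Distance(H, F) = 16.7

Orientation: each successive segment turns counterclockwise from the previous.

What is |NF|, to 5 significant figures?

24.136

∠VSH = 111.8° gives SH at -10.100° from the x-axis; with |SH| = 26.7, H = (11.809, -39.007). ∠SHF = 67.4° gives HF at 102.50° from the x-axis; with |HF| = 16.7, F = (8.1948, -22.703). Then |NF| = |F − N| = 24.136.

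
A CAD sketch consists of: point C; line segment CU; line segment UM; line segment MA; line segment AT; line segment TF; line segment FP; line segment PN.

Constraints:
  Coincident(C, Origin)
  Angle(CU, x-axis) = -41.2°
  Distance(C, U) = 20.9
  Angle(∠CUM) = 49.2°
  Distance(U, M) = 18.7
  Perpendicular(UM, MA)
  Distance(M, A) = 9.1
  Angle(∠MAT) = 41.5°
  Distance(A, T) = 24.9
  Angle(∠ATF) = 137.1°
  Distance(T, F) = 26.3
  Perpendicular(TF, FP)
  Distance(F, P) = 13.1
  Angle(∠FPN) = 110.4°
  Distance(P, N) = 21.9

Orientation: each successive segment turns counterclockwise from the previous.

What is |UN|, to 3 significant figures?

27.4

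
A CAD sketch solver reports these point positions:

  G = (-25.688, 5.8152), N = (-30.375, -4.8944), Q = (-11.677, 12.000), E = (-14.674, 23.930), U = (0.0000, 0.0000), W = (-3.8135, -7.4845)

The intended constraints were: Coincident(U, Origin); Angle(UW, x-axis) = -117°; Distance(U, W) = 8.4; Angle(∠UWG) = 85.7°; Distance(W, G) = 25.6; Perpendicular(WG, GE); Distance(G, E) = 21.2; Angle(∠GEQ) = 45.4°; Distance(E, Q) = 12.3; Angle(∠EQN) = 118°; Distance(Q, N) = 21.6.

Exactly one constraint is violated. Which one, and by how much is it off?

Distance(Q, N) = 21.6 — off by 3.60.

U = (0.00, 0.00) ✓; UW at -117.0° ✓; |UW| = 8.400 ✓; ∠UWG = 85.70° ✓; |WG| = 25.60 ✓; ∠(WG, GE) = 90.00° ✓; |GE| = 21.20 ✓; ∠GEQ = 45.40° ✓; |EQ| = 12.30 ✓; ∠EQN = 118.0° ✓; |QN| = 25.20 ✗.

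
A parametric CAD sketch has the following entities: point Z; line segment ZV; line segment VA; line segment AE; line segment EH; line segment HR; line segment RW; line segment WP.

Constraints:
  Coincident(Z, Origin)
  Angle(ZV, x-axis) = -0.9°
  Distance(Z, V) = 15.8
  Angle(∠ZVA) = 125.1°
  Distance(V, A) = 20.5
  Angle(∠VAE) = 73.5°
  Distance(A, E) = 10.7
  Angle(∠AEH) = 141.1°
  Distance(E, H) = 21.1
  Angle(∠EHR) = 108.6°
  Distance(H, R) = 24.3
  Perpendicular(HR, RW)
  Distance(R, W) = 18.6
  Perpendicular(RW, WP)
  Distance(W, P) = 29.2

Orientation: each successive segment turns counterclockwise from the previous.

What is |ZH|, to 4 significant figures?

13.08

Z is at the origin; ZV runs at -0.9° with length 15.8, so V = (15.80, -0.2482). ∠ZVA = 125.1° gives VA at 54.00° from the x-axis; with |VA| = 20.5, A = (27.85, 16.34). ∠VAE = 73.5° gives AE at 160.5° from the x-axis; with |AE| = 10.7, E = (17.76, 19.91). ∠AEH = 141.1° gives EH at -160.6° from the x-axis; with |EH| = 21.1, H = (-2.141, 12.90). Then |ZH| = |H − Z| = 13.08.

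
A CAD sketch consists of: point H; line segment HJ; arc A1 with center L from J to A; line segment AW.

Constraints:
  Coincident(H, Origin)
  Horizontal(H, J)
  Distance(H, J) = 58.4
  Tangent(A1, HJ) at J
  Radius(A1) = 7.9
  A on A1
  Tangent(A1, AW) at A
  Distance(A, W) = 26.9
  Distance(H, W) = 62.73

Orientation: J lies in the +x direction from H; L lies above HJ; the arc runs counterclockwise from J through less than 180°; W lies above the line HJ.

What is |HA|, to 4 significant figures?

66.32

H is at the origin; HJ is horizontal with |HJ| = 58.4 and J on the +x side, so J = (58.40, 0.000). The tangent condition forces LJ to be normal to HJ, so L = J + (0, 7.9) = (58.40, 7.900). Since LA ⟂ AW (tangency), |LW| = √(7.9² + 26.9²) = 28.04 regardless of where A sits on A1. So W lies on both circle(H, 62.73) and circle(L, 28.04); the above-HJ intersection is W = (51.94, 35.18). A is the foot of the tangent from W: A = (65.26, 11.81).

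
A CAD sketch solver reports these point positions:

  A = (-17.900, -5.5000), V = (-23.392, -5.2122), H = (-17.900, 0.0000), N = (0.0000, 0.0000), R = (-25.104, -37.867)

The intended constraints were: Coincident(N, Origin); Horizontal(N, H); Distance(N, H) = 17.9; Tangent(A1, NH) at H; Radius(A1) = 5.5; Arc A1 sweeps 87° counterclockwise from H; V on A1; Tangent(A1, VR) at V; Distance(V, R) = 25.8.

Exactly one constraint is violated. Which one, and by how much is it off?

Distance(V, R) = 25.8 — off by 6.90.

N = (0.00, 0.00) ✓; N.y = 0.00, H.y = 0.00 ✓; |NH| = 17.90 ✓; ∠(AH, HN) = 90.00° ✓; |AH| = 5.500 ✓; bearing(A→V) − bearing(A→H) = 87.00° ✓; |AV| = 5.500 ✓; ∠(AV, VR) = 90.00° ✓; |VR| = 32.70 ✗.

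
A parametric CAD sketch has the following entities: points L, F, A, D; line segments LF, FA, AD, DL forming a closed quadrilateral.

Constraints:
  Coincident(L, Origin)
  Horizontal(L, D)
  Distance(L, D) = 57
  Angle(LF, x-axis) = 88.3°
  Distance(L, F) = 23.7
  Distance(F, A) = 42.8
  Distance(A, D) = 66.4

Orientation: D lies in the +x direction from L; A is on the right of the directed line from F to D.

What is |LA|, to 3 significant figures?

19.7

L is at the origin; L and D share the same y with |LD| = 57.0 and D in +x, so D = (57.0, 0). LF runs at 88.3° with |LF| = 23.7, so F = (0.703, 23.7). A is determined by |FA| = 42.8 and |AD| = 66.4 together: it lies at the intersection of circle(F, 42.8) and circle(D, 66.4). With |FD| = 61.1, the foot of the radical line on FD is 9.44 from F and the perpendicular offset is √(42.8² − 9.44²) = 41.7. Taking the right-of-FD solution: A = (-6.79, -18.5).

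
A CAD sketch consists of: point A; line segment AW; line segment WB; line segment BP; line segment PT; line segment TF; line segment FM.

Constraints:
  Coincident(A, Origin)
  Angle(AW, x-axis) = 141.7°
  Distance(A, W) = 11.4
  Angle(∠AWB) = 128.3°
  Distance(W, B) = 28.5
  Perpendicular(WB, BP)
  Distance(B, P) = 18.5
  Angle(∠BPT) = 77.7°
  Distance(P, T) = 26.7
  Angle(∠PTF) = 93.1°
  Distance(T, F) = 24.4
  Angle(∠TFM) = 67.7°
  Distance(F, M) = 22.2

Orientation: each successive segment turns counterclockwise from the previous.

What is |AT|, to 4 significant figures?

10.24

A is at the origin; AW runs at 141.7° with length 11.4, so W = (-8.946, 7.065). ∠AWB = 128.3° gives WB at -166.6° from the x-axis; with |WB| = 28.5, B = (-36.67, 0.4607). The perpendicularity gives BP at right angles to WB, so BP runs at -76.60°; with |BP| = 18.5, P = (-32.38, -17.54). ∠BPT = 77.7° gives PT at 25.70° from the x-axis; with |PT| = 26.7, T = (-8.324, -5.957). Then |AT| = |T − A| = 10.24.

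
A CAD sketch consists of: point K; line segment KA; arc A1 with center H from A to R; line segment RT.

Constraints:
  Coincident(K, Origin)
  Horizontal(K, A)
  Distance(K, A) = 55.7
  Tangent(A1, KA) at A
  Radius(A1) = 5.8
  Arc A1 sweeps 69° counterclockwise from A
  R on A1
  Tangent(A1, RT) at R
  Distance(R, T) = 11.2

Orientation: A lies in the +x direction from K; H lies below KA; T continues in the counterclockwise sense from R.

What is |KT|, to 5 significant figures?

48.395

K is at the origin; K and A share the same y with |KA| = 55.7 and A on the +x side, so A = (55.700, 0.0000). The tangent condition forces HA to be normal to KA, so H = A + (0, -5.8) = (55.700, -5.8000). On A1, A sits at bearing 90° from H; a 69° counterclockwise sweep puts R at bearing 159°, so R = H + 5.8·(cos 159°, sin 159°) = (50.285, -3.7215). A1 meets RT tangentially, so HR is at right angles to RT, so RT runs along (−sin 159°, cos 159°); with |RT| = 11.2, T = (46.272, -14.178). Then |KT| = |T − K| = 48.395.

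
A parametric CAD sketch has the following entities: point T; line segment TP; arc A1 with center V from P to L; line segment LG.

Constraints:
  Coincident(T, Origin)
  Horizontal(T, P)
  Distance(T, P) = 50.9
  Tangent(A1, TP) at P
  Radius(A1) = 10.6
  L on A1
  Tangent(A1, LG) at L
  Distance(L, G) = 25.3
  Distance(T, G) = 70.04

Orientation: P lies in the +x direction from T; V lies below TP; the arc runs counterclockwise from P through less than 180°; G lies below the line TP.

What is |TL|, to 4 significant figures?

46.44

Checks: |VL| = 10.60 ✓; ∠(VL, LG) = 90.00° ✓; |LG| = 25.30 ✓; |TG| = 70.04 ✓.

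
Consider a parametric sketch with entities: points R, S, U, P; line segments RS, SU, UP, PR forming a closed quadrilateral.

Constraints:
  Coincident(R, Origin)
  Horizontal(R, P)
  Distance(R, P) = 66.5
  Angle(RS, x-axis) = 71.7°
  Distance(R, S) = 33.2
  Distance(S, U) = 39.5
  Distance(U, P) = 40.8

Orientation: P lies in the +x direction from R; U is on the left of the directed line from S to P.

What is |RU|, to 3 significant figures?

61.9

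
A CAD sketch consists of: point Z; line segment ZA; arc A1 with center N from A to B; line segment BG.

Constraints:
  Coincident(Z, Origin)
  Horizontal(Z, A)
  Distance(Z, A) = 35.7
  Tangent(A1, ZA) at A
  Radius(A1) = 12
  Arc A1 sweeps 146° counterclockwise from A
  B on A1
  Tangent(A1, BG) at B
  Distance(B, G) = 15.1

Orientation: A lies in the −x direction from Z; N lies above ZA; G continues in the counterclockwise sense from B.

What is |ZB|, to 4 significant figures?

36.36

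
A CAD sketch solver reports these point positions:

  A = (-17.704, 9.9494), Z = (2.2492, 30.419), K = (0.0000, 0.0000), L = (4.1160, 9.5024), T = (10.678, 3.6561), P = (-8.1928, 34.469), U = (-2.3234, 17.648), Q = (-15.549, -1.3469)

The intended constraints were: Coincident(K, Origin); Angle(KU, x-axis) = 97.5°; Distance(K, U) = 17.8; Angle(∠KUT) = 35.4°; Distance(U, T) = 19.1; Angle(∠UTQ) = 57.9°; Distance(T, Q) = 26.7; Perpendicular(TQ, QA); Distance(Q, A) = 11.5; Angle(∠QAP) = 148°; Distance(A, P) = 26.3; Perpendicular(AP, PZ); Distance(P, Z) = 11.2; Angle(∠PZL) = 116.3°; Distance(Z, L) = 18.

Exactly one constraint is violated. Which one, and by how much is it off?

Distance(Z, L) = 18 — off by 3.00.

K = (0.00, 0.00) ✓; KU at 97.50° ✓; |KU| = 17.80 ✓; ∠KUT = 35.40° ✓; |UT| = 19.10 ✓; ∠UTQ = 57.90° ✓; |TQ| = 26.70 ✓; ∠(TQ, QA) = 90.00° ✓; |QA| = 11.50 ✓; ∠QAP = 148.0° ✓; |AP| = 26.30 ✓; ∠(AP, PZ) = 90.00° ✓; |PZ| = 11.20 ✓; ∠PZL = 116.3° ✓; |ZL| = 21.00 ✗.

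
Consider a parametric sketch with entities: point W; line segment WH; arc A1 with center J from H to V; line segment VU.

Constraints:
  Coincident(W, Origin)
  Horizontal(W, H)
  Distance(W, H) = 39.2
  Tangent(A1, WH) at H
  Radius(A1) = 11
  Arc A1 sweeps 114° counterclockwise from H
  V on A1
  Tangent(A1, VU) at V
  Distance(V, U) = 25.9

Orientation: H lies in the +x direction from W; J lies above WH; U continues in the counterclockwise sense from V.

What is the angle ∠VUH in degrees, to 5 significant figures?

23.289°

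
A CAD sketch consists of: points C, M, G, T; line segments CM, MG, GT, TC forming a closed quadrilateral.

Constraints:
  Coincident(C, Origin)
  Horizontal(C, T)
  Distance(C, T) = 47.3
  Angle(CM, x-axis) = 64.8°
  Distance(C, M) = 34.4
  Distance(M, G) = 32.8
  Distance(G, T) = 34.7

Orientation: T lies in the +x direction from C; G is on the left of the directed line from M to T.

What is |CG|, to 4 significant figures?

58.62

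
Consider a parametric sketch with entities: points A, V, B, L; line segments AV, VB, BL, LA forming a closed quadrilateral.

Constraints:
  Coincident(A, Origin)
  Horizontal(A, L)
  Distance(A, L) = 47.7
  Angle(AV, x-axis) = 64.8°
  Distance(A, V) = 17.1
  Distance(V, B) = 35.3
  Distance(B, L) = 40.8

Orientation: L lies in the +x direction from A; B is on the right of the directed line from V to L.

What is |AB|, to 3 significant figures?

22.9

Checks: |VB| = 35.30 ✓; |BL| = 40.80 ✓.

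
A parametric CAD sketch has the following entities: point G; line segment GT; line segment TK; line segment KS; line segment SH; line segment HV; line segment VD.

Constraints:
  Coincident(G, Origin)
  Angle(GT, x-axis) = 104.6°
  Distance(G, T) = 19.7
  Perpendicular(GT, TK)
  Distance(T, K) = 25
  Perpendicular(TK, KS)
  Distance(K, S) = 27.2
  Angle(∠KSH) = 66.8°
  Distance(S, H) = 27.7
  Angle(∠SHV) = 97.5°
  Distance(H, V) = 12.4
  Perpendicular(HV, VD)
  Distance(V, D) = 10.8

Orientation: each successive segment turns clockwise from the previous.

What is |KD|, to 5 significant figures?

13.783

G is at the origin; GT runs at 104.6° with length 19.7, so T = (-4.9658, 19.064). GT ⟂ TK, so TK runs at 14.600°; with |TK| = 25.0, K = (19.227, 25.366). TK is perpendicular to KS, so KS runs at -75.400°; with |KS| = 27.2, S = (26.083, -0.95608). ∠KSH = 66.8° gives SH at 171.40° from the x-axis; with |SH| = 27.7, H = (-1.3053, 3.1860). ∠SHV = 97.5° gives HV at 88.900° from the x-axis; with |HV| = 12.4, V = (-1.0673, 15.584). The perpendicularity gives VD at right angles to HV, so VD runs at -1.1000°; with |VD| = 10.8, D = (9.7308, 15.376). Then |KD| = |D − K| = 13.783.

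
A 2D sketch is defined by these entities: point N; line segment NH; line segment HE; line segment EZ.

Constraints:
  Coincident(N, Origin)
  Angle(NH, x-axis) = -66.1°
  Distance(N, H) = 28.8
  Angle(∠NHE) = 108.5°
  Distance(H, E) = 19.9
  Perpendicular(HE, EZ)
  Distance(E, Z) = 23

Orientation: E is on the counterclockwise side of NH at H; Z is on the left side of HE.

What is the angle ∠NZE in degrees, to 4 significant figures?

98.45°

N is at the origin; NH runs at -66.1° with length 28.8, so H = 28.8·(cos -66.1°, sin -66.1°) = (11.67, -26.33). ∠NHE = 108.5°, so HE runs at -66.1° + (180° − 108.5°) = 5.400° from the x-axis; with |HE| = 19.9, E = H + 19.9·(cos 5.400°, sin 5.400°) = (31.48, -24.46). The perpendicularity gives EZ at right angles to HE; with |EZ| = 23.0 on the left of HE, Z = E + 23.0·(-0.09411, 0.9956) = (29.32, -1.560). Then cos ∠NZE = ZN·ZE / (|ZN||ZE|), giving 98.45°.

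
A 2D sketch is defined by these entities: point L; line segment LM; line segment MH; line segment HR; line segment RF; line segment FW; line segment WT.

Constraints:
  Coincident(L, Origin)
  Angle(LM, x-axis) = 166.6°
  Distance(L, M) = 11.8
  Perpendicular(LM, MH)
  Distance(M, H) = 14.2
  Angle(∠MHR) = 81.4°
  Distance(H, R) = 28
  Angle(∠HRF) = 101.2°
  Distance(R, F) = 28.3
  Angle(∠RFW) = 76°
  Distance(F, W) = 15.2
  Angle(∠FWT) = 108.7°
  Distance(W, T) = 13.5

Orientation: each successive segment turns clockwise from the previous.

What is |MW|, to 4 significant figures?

20.75

L is at the origin; LM runs at 166.6° with length 11.8, so M = (-11.48, 2.735). The perpendicularity gives MH at right angles to LM, so MH runs at 76.60°; with |MH| = 14.2, H = (-8.188, 16.55). ∠MHR = 81.4° gives HR at -22.00° from the x-axis; with |HR| = 28.0, R = (17.77, 6.059). ∠HRF = 101.2° gives RF at -100.8° from the x-axis; with |RF| = 28.3, F = (12.47, -21.74). ∠RFW = 76.0° gives FW at 155.2° from the x-axis; with |FW| = 15.2, W = (-1.328, -15.36). Then |MW| = |W − M| = 20.75.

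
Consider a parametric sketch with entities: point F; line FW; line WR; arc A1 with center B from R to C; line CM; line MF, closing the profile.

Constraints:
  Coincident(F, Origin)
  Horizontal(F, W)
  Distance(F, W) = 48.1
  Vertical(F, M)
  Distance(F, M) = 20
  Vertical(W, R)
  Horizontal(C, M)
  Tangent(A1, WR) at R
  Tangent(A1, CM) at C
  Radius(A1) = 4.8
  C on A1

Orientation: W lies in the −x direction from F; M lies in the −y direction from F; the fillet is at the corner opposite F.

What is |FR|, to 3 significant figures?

50.4

F is at the origin; F and W share the same y with |FW| = 48.1 and W on the −x side, so W = (-48.1, 0.00). FM is vertical with |FM| = 20.0 and M on the −y side, so M = (0.00, -20.0). The virtual corner opposite F is at (-48.1, -20.0). Since A1 is tangent to WR there, BR ⟂ WR and since A1 is tangent to CM there, BC ⟂ CM, with radius 4.8, so the center B sits 4.8 in from both sides at B = (-43.3, -15.2). That places the tangent points at R = (-48.1, -15.2) on WR and C = (-43.3, -20.0) on CM. Then |FR| = |R − F| = 50.4.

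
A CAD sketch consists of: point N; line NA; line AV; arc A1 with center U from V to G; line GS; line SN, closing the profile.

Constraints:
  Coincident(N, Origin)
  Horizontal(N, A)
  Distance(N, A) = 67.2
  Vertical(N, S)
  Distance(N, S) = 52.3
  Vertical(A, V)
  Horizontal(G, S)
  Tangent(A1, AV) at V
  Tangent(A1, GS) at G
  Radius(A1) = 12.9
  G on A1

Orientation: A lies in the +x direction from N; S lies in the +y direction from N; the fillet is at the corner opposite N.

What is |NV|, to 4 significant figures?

77.90

N is at the origin; NA is horizontal with |NA| = 67.2 and A on the +x side, so A = (67.20, 0.000). NS is vertical with |NS| = 52.3 and S on the +y side, so S = (0.000, 52.30). The virtual corner opposite N is at (67.20, 52.30). The tangent condition forces UV to be normal to AV and tangency of A1 to GS means the radius UG is perpendicular to GS, with radius 12.9, so the center U sits 12.9 in from both sides at U = (54.30, 39.40). That places the tangent points at V = (67.20, 39.40) on AV and G = (54.30, 52.30) on GS. Then |NV| = |V − N| = 77.90.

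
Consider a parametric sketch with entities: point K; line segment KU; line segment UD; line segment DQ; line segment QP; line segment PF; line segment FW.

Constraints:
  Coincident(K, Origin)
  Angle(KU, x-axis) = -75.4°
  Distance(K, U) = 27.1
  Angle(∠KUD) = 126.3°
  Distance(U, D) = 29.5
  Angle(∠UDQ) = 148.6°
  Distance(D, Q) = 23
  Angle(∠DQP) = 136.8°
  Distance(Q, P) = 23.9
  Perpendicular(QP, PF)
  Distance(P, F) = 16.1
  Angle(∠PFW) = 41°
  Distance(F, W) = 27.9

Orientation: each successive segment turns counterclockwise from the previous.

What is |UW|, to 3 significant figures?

57.7

K is at the origin; KU runs at -75.4° with length 27.1, so U = (6.83, -26.2). ∠KUD = 126.3° gives UD at -21.7° from the x-axis; with |UD| = 29.5, D = (34.2, -37.1). ∠UDQ = 148.6° gives DQ at 9.70° from the x-axis; with |DQ| = 23.0, Q = (56.9, -33.3). ∠DQP = 136.8° gives QP at 52.9° from the x-axis; with |QP| = 23.9, P = (71.3, -14.2). QP ⟂ PF, so PF runs at 143°; with |PF| = 16.1, F = (58.5, -4.48). ∠PFW = 41.0° gives FW at -78.1° from the x-axis; with |FW| = 27.9, W = (64.2, -31.8). Then |UW| = |W − U| = 57.7.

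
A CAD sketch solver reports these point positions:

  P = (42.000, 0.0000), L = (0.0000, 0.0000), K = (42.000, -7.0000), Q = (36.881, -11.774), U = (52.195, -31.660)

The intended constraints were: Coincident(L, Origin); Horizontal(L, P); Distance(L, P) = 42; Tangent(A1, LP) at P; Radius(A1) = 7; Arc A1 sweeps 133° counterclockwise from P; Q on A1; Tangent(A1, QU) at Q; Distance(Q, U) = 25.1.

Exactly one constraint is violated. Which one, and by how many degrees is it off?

Tangent(A1, QU) at Q — off by 5.40°.

L = (0.00, 0.00) ✓; L.y = 0.00, P.y = 0.00 ✓; |LP| = 42.00 ✓; ∠(KP, PL) = 90.00° ✓; |KP| = 7.000 ✓; bearing(K→Q) − bearing(K→P) = 133.0° ✓; |KQ| = 7.000 ✓; ∠(KQ, QU) = 95.40° ✗; |QU| = 25.10 ✓.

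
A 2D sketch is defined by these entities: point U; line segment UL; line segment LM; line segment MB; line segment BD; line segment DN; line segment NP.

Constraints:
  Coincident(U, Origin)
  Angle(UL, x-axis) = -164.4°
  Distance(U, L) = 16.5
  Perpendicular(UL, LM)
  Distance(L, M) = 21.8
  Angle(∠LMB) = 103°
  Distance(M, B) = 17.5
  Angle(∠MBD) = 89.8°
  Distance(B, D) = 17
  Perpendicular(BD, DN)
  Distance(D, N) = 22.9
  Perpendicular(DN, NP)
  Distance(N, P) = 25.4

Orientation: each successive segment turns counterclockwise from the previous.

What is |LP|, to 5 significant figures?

29.725

U is at the origin; UL runs at -164.4° with length 16.5, so L = (-15.892, -4.4372). UL ⟂ LM, so LM runs at -74.400°; with |LM| = 21.8, M = (-10.030, -25.434). ∠LMB = 103.0° gives MB at 2.6000° from the x-axis; with |MB| = 17.5, B = (7.4523, -24.640). ∠MBD = 89.8° gives BD at 92.800° from the x-axis; with |BD| = 17.0, D = (6.6218, -7.6606). The perpendicularity gives DN at right angles to BD, so DN runs at -177.20°; with |DN| = 22.9, N = (-16.251, -8.7792). DN ⟂ NP, so NP runs at -87.200°; with |NP| = 25.4, P = (-15.010, -34.149). Then |LP| = |P − L| = 29.725.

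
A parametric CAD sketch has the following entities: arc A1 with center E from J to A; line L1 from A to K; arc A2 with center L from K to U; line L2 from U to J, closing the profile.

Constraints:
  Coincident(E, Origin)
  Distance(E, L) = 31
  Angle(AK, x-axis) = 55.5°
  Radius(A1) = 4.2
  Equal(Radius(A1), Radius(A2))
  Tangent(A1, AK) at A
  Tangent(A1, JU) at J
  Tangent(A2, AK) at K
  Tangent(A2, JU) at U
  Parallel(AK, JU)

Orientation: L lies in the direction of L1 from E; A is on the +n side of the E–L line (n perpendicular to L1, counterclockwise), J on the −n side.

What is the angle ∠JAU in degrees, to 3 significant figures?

74.8°

The slot axis is L1's direction at 55.5°, so u = (cos 55.5°, sin 55.5°) = (0.566, 0.824) and n = (−sin 55.5°, cos 55.5°) = (-0.824, 0.566). E is at the origin and L lies 31.0 along u from E, so L = 31.0·u = (17.6, 25.5). Tangency of A1 to both parallel lines with radius 4.2 puts A and J at E ± 4.2·n: A = (-3.46, 2.38), J = (3.46, -2.38). Equal radii place K and U the same way about L: K = L + 4.2·n = (14.1, 27.9), U = L − 4.2·n = (21.0, 23.2). Then cos ∠JAU = AJ·AU / (|AJ||AU|), giving 74.8°.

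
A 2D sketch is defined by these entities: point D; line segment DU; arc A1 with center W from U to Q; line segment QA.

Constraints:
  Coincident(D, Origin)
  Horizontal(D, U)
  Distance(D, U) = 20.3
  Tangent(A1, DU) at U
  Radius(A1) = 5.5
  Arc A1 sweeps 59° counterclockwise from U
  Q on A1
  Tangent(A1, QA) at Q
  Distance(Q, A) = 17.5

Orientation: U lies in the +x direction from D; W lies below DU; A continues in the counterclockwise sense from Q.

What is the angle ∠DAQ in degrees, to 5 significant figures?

51.405°

D is at the origin; D and U share the same y with |DU| = 20.3 and U on the +x side, so U = (20.300, 0.0000). A1 meets DU tangentially, so WU is at right angles to DU, so W = U + (0, -5.5) = (20.300, -5.5000). On A1, U sits at bearing 90° from W; a 59° counterclockwise sweep puts Q at bearing 149°, so Q = W + 5.5·(cos 149°, sin 149°) = (15.586, -2.6673). The tangent condition forces WQ to be normal to QA, so QA runs along (−sin 149°, cos 149°); with |QA| = 17.5, A = (6.5724, -17.668). Then cos ∠DAQ = AD·AQ / (|AD||AQ|), giving 51.405°.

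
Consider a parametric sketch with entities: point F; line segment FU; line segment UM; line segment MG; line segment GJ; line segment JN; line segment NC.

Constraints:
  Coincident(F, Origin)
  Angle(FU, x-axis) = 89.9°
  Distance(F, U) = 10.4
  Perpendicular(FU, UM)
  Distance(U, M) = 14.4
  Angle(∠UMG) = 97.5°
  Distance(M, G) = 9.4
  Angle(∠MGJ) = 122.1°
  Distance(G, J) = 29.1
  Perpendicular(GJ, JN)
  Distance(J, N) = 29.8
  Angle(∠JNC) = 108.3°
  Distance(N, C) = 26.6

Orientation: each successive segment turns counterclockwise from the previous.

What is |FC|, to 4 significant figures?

30.35

GJ ⟂ JN, so JN runs at 50.30°; with |JN| = 29.8, N = (25.80, 5.448). ∠JNC = 108.3° gives NC at 122.0° from the x-axis; with |NC| = 26.6, C = (11.70, 28.01). Then |FC| = |C − F| = 30.35.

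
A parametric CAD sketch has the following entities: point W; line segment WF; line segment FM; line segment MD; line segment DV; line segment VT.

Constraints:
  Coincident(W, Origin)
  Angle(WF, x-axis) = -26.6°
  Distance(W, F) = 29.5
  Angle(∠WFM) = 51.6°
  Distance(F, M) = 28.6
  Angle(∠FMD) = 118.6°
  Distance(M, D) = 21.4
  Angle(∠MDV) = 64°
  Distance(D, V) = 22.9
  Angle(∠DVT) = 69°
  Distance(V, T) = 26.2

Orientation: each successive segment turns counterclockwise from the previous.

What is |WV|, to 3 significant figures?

4.05

W is at the origin; WF runs at -26.6° with length 29.5, so F = (26.4, -13.2). ∠WFM = 51.6° gives FM at 102° from the x-axis; with |FM| = 28.6, M = (20.5, 14.8). ∠FMD = 118.6° gives MD at 163° from the x-axis; with |MD| = 21.4, D = (0.0423, 21.0). ∠MDV = 64.0° gives DV at -80.8° from the x-axis; with |DV| = 22.9, V = (3.70, -1.63). Then |WV| = |V − W| = 4.05.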